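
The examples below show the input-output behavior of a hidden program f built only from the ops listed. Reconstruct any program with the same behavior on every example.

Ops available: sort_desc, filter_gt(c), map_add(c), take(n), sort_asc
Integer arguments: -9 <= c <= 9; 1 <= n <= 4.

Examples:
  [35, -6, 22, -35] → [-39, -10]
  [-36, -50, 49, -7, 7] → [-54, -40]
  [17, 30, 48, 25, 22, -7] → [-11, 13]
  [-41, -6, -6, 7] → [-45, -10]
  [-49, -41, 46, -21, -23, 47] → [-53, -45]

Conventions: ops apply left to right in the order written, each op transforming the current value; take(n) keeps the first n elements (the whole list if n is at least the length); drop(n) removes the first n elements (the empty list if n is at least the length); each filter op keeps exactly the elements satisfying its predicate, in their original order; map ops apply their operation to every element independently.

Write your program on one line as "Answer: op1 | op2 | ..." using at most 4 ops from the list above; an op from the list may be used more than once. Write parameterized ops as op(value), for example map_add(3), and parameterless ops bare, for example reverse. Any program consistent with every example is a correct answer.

sort_desc | sort_asc | take(2) | map_add(-4)

Check, running the answer program on each example:
  [35, -6, 22, -35] -> [35, 22, -6, -35] -> [-35, -6, 22, 35] -> [-35, -6] -> [-39, -10]
  [-36, -50, 49, -7, 7] -> [49, 7, -7, -36, -50] -> [-50, -36, -7, 7, 49] -> [-50, -36] -> [-54, -40]
  [17, 30, 48, 25, 22, -7] -> [48, 30, 25, 22, 17, -7] -> [-7, 17, 22, 25, 30, 48] -> [-7, 17] -> [-11, 13]
  [-41, -6, -6, 7] -> [7, -6, -6, -41] -> [-41, -6, -6, 7] -> [-41, -6] -> [-45, -10]
  [-49, -41, 46, -21, -23, 47] -> [47, 46, -21, -23, -41, -49] -> [-49, -41, -23, -21, 46, 47] -> [-49, -41] -> [-53, -45]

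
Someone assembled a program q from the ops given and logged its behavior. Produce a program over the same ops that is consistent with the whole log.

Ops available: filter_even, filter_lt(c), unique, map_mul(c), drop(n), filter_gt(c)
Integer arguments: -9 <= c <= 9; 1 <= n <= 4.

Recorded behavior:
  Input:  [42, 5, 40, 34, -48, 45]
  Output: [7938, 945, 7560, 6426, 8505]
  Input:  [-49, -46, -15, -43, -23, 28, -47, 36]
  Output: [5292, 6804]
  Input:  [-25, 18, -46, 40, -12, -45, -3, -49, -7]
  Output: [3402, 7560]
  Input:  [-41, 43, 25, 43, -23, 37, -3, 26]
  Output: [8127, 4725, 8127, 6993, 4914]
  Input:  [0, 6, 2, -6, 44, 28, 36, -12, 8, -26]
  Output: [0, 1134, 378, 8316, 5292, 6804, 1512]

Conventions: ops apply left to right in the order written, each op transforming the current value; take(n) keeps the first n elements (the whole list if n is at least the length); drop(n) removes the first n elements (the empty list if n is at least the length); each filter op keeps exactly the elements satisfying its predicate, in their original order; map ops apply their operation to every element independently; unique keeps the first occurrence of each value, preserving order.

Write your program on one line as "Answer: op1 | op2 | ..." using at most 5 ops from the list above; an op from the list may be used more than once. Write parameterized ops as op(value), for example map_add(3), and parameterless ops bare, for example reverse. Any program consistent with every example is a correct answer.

map_mul(7) | map_mul(3) | filter_gt(-3) | map_mul(9)

Check, running the answer program on each example:
  [42, 5, 40, 34, -48, 45] -> [294, 35, 280, 238, -336, 315] -> [882, 105, 840, 714, -1008, 945] -> [882, 105, 840, 714, 945] -> [7938, 945, 7560, 6426, 8505]
  [-49, -46, -15, -43, -23, 28, -47, 36] -> [-343, -322, -105, -301, -161, 196, -329, 252] -> [-1029, -966, -315, -903, -483, 588, -987, 756] -> [588, 756] -> [5292, 6804]
  [-25, 18, -46, 40, -12, -45, -3, -49, -7] -> [-175, 126, -322, 280, -84, -315, -21, -343, -49] -> [-525, 378, -966, 840, -252, -945, -63, -1029, -147] -> [378, 840] -> [3402, 7560]
  [-41, 43, 25, 43, -23, 37, -3, 26] -> [-287, 301, 175, 301, -161, 259, -21, 182] -> [-861, 903, 525, 903, -483, 777, -63, 546] -> [903, 525, 903, 777, 546] -> [8127, 4725, 8127, 6993, 4914]
  [0, 6, 2, -6, 44, 28, 36, -12, 8, -26] -> [0, 42, 14, -42, 308, 196, 252, -84, 56, -182] -> [0, 126, 42, -126, 924, 588, 756, -252, 168, -546] -> [0, 126, 42, 924, 588, 756, 168] -> [0, 1134, 378, 8316, 5292, 6804, 1512]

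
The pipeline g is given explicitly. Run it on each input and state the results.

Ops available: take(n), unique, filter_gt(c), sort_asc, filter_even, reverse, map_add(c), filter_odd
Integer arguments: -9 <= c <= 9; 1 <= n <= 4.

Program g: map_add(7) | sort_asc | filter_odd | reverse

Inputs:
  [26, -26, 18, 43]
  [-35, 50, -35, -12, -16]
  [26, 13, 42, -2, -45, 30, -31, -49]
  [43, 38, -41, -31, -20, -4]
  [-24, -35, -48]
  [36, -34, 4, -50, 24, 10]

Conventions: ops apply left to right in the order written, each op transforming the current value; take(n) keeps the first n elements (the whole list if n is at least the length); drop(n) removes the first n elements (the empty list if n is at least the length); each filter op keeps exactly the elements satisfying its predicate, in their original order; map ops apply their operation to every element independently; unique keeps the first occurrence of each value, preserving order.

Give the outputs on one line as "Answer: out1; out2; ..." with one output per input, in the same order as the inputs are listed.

Execution, op by op:
  [26, -26, 18, 43] -> [33, -19, 25, 50] -> [-19, 25, 33, 50] -> [-19, 25, 33] -> [33, 25, -19]
  [-35, 50, -35, -12, -16] -> [-28, 57, -28, -5, -9] -> [-28, -28, -9, -5, 57] -> [-9, -5, 57] -> [57, -5, -9]
  [26, 13, 42, -2, -45, 30, -31, -49] -> [33, 20, 49, 5, -38, 37, -24, -42] -> [-42, -38, -24, 5, 20, 33, 37, 49] -> [5, 33, 37, 49] -> [49, 37, 33, 5]
  [43, 38, -41, -31, -20, -4] -> [50, 45, -34, -24, -13, 3] -> [-34, -24, -13, 3, 45, 50] -> [-13, 3, 45] -> [45, 3, -13]
  [-24, -35, -48] -> [-17, -28, -41] -> [-41, -28, -17] -> [-41, -17] -> [-17, -41]
  [36, -34, 4, -50, 24, 10] -> [43, -27, 11, -43, 31, 17] -> [-43, -27, 11, 17, 31, 43] -> [-43, -27, 11, 17, 31, 43] -> [43, 31, 17, 11, -27, -43]

[33, 25, -19]; [57, -5, -9]; [49, 37, 33, 5]; [45, 3, -13]; [-17, -41]; [43, 31, 17, 11, -27, -43]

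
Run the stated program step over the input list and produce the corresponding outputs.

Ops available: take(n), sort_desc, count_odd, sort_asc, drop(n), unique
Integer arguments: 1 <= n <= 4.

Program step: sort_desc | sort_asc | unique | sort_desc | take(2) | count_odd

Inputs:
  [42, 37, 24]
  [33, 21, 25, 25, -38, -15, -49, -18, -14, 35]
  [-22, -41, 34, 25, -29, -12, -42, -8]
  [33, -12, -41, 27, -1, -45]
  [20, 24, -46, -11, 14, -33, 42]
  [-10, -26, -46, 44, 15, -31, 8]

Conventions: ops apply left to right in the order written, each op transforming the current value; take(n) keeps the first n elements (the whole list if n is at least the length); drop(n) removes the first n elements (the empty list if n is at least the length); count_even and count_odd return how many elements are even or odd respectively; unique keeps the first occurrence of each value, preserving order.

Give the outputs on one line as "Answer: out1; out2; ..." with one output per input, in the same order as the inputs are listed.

Execution, op by op:
  [42, 37, 24] -> [42, 37, 24] -> [24, 37, 42] -> [24, 37, 42] -> [42, 37, 24] -> [42, 37] -> 1
  [33, 21, 25, 25, -38, -15, -49, -18, -14, 35] -> [35, 33, 25, 25, 21, -14, -15, -18, -38, -49] -> [-49, -38, -18, -15, -14, 21, 25, 25, 33, 35] -> [-49, -38, -18, -15, -14, 21, 25, 33, 35] -> [35, 33, 25, 21, -14, -15, -18, -38, -49] -> [35, 33] -> 2
  [-22, -41, 34, 25, -29, -12, -42, -8] -> [34, 25, -8, -12, -22, -29, -41, -42] -> [-42, -41, -29, -22, -12, -8, 25, 34] -> [-42, -41, -29, -22, -12, -8, 25, 34] -> [34, 25, -8, -12, -22, -29, -41, -42] -> [34, 25] -> 1
  [33, -12, -41, 27, -1, -45] -> [33, 27, -1, -12, -41, -45] -> [-45, -41, -12, -1, 27, 33] -> [-45, -41, -12, -1, 27, 33] -> [33, 27, -1, -12, -41, -45] -> [33, 27] -> 2
  [20, 24, -46, -11, 14, -33, 42] -> [42, 24, 20, 14, -11, -33, -46] -> [-46, -33, -11, 14, 20, 24, 42] -> [-46, -33, -11, 14, 20, 24, 42] -> [42, 24, 20, 14, -11, -33, -46] -> [42, 24] -> 0
  [-10, -26, -46, 44, 15, -31, 8] -> [44, 15, 8, -10, -26, -31, -46] -> [-46, -31, -26, -10, 8, 15, 44] -> [-46, -31, -26, -10, 8, 15, 44] -> [44, 15, 8, -10, -26, -31, -46] -> [44, 15] -> 1

1; 2; 1; 2; 0; 1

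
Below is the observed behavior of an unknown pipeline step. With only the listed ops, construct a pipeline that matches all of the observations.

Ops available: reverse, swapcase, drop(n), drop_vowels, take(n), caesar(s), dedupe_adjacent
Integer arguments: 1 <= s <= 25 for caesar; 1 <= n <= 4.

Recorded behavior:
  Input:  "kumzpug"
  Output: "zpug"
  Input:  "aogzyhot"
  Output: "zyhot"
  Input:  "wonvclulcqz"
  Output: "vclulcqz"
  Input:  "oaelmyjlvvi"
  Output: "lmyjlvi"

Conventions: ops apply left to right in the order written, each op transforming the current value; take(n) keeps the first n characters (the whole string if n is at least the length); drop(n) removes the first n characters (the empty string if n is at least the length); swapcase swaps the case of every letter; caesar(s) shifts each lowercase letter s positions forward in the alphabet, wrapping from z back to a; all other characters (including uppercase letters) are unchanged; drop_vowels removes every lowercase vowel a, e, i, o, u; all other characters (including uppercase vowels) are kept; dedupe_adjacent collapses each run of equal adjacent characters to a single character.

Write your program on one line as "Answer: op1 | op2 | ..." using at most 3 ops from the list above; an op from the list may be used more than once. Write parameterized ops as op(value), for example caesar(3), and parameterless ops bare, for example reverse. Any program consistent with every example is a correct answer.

drop(3) | dedupe_adjacent

Check, running the answer program on each example:
  "kumzpug" -> "zpug" -> "zpug"
  "aogzyhot" -> "zyhot" -> "zyhot"
  "wonvclulcqz" -> "vclulcqz" -> "vclulcqz"
  "oaelmyjlvvi" -> "lmyjlvvi" -> "lmyjlvi"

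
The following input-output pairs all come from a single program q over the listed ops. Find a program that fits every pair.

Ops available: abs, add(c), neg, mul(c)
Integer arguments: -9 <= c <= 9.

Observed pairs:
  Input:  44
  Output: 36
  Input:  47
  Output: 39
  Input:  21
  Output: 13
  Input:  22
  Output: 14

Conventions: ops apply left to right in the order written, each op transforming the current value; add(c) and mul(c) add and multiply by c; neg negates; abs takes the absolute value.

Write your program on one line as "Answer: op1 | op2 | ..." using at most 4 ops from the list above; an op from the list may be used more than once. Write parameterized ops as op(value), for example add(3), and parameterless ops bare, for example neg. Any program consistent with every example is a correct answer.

neg | add(5) | abs | add(-3)

Check, running the answer program on each example:
  44 -> -44 -> -39 -> 39 -> 36
  47 -> -47 -> -42 -> 42 -> 39
  21 -> -21 -> -16 -> 16 -> 13
  22 -> -22 -> -17 -> 17 -> 14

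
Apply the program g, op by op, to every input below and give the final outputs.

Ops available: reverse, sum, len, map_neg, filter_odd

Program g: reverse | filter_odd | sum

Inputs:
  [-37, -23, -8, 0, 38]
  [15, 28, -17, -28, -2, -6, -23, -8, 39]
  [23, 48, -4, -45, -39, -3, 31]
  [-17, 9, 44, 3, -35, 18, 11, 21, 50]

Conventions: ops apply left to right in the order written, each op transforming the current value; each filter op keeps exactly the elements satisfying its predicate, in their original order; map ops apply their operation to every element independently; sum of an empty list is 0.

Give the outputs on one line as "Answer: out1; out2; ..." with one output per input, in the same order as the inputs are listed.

Execution, op by op:
  [-37, -23, -8, 0, 38] -> [38, 0, -8, -23, -37] -> [-23, -37] -> -60
  [15, 28, -17, -28, -2, -6, -23, -8, 39] -> [39, -8, -23, -6, -2, -28, -17, 28, 15] -> [39, -23, -17, 15] -> 14
  [23, 48, -4, -45, -39, -3, 31] -> [31, -3, -39, -45, -4, 48, 23] -> [31, -3, -39, -45, 23] -> -33
  [-17, 9, 44, 3, -35, 18, 11, 21, 50] -> [50, 21, 11, 18, -35, 3, 44, 9, -17] -> [21, 11, -35, 3, 9, -17] -> -8

-60; 14; -33; -8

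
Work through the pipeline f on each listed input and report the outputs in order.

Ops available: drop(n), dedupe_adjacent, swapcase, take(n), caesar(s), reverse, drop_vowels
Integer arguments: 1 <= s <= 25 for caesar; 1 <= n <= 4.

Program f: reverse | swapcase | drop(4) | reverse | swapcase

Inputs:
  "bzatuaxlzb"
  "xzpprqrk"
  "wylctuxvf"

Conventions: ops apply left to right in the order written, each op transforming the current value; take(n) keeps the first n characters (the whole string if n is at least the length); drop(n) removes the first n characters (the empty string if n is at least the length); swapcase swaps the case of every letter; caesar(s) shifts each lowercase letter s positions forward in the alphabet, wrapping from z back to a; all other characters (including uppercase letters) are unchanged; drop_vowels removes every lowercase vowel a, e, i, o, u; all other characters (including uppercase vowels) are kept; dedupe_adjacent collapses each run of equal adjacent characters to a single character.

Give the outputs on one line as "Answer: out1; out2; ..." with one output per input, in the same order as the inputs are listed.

"bzatua"; "xzpp"; "wylct"

Execution, op by op:
  "bzatuaxlzb" -> "bzlxautazb" -> "BZLXAUTAZB" -> "AUTAZB" -> "BZATUA" -> "bzatua"
  "xzpprqrk" -> "krqrppzx" -> "KRQRPPZX" -> "PPZX" -> "XZPP" -> "xzpp"
  "wylctuxvf" -> "fvxutclyw" -> "FVXUTCLYW" -> "TCLYW" -> "WYLCT" -> "wylct"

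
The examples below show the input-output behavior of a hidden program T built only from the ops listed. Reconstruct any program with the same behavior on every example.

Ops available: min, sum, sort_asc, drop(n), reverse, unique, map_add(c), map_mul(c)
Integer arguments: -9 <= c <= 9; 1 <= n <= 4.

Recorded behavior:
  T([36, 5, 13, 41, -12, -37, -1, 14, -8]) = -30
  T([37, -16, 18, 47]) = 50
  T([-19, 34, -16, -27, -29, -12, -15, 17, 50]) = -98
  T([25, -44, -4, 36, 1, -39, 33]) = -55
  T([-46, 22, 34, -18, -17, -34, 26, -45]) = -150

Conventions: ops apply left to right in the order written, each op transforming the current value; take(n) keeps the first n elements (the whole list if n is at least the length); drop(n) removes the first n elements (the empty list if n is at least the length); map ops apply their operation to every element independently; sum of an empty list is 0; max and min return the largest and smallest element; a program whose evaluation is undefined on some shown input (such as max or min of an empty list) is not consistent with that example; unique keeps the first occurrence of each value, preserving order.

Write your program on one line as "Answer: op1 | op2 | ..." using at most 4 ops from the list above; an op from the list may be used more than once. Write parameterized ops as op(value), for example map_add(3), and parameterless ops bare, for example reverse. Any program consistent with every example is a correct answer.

map_add(-9) | sort_asc | sum

Check, running the answer program on each example:
  [36, 5, 13, 41, -12, -37, -1, 14, -8] -> [27, -4, 4, 32, -21, -46, -10, 5, -17] -> [-46, -21, -17, -10, -4, 4, 5, 27, 32] -> -30
  [37, -16, 18, 47] -> [28, -25, 9, 38] -> [-25, 9, 28, 38] -> 50
  [-19, 34, -16, -27, -29, -12, -15, 17, 50] -> [-28, 25, -25, -36, -38, -21, -24, 8, 41] -> [-38, -36, -28, -25, -24, -21, 8, 25, 41] -> -98
  [25, -44, -4, 36, 1, -39, 33] -> [16, -53, -13, 27, -8, -48, 24] -> [-53, -48, -13, -8, 16, 24, 27] -> -55
  [-46, 22, 34, -18, -17, -34, 26, -45] -> [-55, 13, 25, -27, -26, -43, 17, -54] -> [-55, -54, -43, -27, -26, 13, 17, 25] -> -150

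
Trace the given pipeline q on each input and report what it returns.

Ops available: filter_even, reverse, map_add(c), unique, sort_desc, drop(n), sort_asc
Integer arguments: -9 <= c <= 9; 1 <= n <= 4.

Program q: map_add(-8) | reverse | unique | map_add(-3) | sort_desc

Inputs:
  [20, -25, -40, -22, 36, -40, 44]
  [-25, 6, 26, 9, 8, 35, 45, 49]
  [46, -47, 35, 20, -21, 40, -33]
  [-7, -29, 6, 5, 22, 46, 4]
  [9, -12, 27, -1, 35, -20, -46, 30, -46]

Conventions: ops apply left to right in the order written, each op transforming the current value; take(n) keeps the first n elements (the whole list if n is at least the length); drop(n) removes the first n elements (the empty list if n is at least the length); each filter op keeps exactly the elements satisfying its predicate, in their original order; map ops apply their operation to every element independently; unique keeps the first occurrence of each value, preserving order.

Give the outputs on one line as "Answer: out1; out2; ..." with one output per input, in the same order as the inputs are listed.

Execution, op by op:
  [20, -25, -40, -22, 36, -40, 44] -> [12, -33, -48, -30, 28, -48, 36] -> [36, -48, 28, -30, -48, -33, 12] -> [36, -48, 28, -30, -33, 12] -> [33, -51, 25, -33, -36, 9] -> [33, 25, 9, -33, -36, -51]
  [-25, 6, 26, 9, 8, 35, 45, 49] -> [-33, -2, 18, 1, 0, 27, 37, 41] -> [41, 37, 27, 0, 1, 18, -2, -33] -> [41, 37, 27, 0, 1, 18, -2, -33] -> [38, 34, 24, -3, -2, 15, -5, -36] -> [38, 34, 24, 15, -2, -3, -5, -36]
  [46, -47, 35, 20, -21, 40, -33] -> [38, -55, 27, 12, -29, 32, -41] -> [-41, 32, -29, 12, 27, -55, 38] -> [-41, 32, -29, 12, 27, -55, 38] -> [-44, 29, -32, 9, 24, -58, 35] -> [35, 29, 24, 9, -32, -44, -58]
  [-7, -29, 6, 5, 22, 46, 4] -> [-15, -37, -2, -3, 14, 38, -4] -> [-4, 38, 14, -3, -2, -37, -15] -> [-4, 38, 14, -3, -2, -37, -15] -> [-7, 35, 11, -6, -5, -40, -18] -> [35, 11, -5, -6, -7, -18, -40]
  [9, -12, 27, -1, 35, -20, -46, 30, -46] -> [1, -20, 19, -9, 27, -28, -54, 22, -54] -> [-54, 22, -54, -28, 27, -9, 19, -20, 1] -> [-54, 22, -28, 27, -9, 19, -20, 1] -> [-57, 19, -31, 24, -12, 16, -23, -2] -> [24, 19, 16, -2, -12, -23, -31, -57]

[33, 25, 9, -33, -36, -51]; [38, 34, 24, 15, -2, -3, -5, -36]; [35, 29, 24, 9, -32, -44, -58]; [35, 11, -5, -6, -7, -18, -40]; [24, 19, 16, -2, -12, -23, -31, -57]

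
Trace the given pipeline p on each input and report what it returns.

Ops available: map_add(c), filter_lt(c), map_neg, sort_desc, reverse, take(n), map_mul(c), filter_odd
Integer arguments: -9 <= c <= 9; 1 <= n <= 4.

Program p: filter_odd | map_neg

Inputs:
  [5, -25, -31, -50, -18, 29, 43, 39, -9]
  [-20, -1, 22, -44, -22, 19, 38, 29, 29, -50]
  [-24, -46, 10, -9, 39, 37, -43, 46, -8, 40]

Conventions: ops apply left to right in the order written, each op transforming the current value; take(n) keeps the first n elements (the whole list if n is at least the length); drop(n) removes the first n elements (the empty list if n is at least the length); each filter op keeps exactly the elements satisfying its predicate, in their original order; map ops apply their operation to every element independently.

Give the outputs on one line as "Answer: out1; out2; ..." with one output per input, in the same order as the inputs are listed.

Execution, op by op:
  [5, -25, -31, -50, -18, 29, 43, 39, -9] -> [5, -25, -31, 29, 43, 39, -9] -> [-5, 25, 31, -29, -43, -39, 9]
  [-20, -1, 22, -44, -22, 19, 38, 29, 29, -50] -> [-1, 19, 29, 29] -> [1, -19, -29, -29]
  [-24, -46, 10, -9, 39, 37, -43, 46, -8, 40] -> [-9, 39, 37, -43] -> [9, -39, -37, 43]

[-5, 25, 31, -29, -43, -39, 9]; [1, -19, -29, -29]; [9, -39, -37, 43]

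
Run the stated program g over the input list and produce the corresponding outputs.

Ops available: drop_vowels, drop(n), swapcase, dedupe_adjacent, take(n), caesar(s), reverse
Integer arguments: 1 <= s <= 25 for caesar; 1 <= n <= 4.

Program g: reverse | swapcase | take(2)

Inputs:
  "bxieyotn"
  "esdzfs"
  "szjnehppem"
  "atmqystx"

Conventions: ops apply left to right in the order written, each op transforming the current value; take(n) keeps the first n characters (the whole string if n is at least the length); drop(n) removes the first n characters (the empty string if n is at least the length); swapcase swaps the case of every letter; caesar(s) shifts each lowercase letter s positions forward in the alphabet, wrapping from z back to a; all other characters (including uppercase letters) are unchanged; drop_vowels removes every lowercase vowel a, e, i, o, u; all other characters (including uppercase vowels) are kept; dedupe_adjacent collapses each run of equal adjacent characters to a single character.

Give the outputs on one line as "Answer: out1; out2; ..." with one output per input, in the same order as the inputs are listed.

"NT"; "SF"; "ME"; "XT"

Execution, op by op:
  "bxieyotn" -> "ntoyeixb" -> "NTOYEIXB" -> "NT"
  "esdzfs" -> "sfzdse" -> "SFZDSE" -> "SF"
  "szjnehppem" -> "mepphenjzs" -> "MEPPHENJZS" -> "ME"
  "atmqystx" -> "xtsyqmta" -> "XTSYQMTA" -> "XT"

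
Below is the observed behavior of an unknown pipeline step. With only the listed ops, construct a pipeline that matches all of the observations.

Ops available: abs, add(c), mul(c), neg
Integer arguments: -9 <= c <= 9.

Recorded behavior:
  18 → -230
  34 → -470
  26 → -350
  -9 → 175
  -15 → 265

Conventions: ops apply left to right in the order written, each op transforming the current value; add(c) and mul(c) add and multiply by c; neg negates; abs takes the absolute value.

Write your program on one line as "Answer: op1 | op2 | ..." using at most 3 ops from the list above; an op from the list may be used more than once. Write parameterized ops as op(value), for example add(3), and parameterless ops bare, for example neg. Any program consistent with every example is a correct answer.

mul(3) | add(-8) | mul(-5)

Check, running the answer program on each example:
  18 -> 54 -> 46 -> -230
  34 -> 102 -> 94 -> -470
  26 -> 78 -> 70 -> -350
  -9 -> -27 -> -35 -> 175
  -15 -> -45 -> -53 -> 265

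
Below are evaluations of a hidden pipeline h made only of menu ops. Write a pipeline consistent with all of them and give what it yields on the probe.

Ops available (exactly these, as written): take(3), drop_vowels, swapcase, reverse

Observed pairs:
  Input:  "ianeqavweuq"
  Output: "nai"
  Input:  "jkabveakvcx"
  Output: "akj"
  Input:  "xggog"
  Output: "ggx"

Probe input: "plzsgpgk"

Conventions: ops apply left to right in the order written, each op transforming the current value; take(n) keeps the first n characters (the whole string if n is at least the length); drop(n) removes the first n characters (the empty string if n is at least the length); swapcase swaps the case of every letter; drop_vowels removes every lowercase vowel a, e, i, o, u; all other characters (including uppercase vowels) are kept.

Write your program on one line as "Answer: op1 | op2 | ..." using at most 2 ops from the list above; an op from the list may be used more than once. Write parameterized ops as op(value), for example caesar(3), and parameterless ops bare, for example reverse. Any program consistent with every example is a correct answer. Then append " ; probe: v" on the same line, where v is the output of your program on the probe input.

take(3) | reverse ; probe: "zlp"

Check, running the answer program on each example:
  "ianeqavweuq" -> "ian" -> "nai"
  "jkabveakvcx" -> "jka" -> "akj"
  "xggog" -> "xgg" -> "ggx"
  probe: "plzsgpgk" -> "plz" -> "zlp"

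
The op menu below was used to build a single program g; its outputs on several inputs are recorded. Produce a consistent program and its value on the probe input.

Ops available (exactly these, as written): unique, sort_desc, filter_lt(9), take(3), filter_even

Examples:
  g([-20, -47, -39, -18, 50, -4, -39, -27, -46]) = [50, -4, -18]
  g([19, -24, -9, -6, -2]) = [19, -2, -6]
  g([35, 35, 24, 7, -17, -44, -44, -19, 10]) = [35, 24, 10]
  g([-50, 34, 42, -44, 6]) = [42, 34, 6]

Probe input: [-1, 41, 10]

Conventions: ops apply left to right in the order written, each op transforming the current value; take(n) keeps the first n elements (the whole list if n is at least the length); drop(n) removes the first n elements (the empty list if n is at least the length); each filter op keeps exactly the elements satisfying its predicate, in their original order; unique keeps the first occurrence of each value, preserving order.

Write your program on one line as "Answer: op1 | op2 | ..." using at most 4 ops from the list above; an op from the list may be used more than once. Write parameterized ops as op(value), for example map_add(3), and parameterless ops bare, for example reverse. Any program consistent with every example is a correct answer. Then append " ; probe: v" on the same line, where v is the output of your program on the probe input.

sort_desc | unique | take(3) ; probe: [41, 10, -1]

Check, running the answer program on each example:
  [-20, -47, -39, -18, 50, -4, -39, -27, -46] -> [50, -4, -18, -20, -27, -39, -39, -46, -47] -> [50, -4, -18, -20, -27, -39, -46, -47] -> [50, -4, -18]
  [19, -24, -9, -6, -2] -> [19, -2, -6, -9, -24] -> [19, -2, -6, -9, -24] -> [19, -2, -6]
  [35, 35, 24, 7, -17, -44, -44, -19, 10] -> [35, 35, 24, 10, 7, -17, -19, -44, -44] -> [35, 24, 10, 7, -17, -19, -44] -> [35, 24, 10]
  [-50, 34, 42, -44, 6] -> [42, 34, 6, -44, -50] -> [42, 34, 6, -44, -50] -> [42, 34, 6]
  probe: [-1, 41, 10] -> [41, 10, -1] -> [41, 10, -1] -> [41, 10, -1]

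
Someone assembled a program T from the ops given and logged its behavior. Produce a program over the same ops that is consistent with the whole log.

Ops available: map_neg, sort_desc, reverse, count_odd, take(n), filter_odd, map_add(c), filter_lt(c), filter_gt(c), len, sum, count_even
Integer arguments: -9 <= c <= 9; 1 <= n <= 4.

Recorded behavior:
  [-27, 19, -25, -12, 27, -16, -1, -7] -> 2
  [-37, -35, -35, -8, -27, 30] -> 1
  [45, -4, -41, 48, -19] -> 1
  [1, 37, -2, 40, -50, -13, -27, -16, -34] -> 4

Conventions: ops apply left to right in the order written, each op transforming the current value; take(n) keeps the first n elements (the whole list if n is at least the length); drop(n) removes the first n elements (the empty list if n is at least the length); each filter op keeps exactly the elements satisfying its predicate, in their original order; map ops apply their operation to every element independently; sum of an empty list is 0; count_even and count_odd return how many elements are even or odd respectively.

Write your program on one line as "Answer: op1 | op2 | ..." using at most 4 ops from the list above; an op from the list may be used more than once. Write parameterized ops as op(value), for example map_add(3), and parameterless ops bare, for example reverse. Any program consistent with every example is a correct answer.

map_neg | map_add(-7) | filter_gt(-7) | count_odd

Check, running the answer program on each example:
  [-27, 19, -25, -12, 27, -16, -1, -7] -> [27, -19, 25, 12, -27, 16, 1, 7] -> [20, -26, 18, 5, -34, 9, -6, 0] -> [20, 18, 5, 9, -6, 0] -> 2
  [-37, -35, -35, -8, -27, 30] -> [37, 35, 35, 8, 27, -30] -> [30, 28, 28, 1, 20, -37] -> [30, 28, 28, 1, 20] -> 1
  [45, -4, -41, 48, -19] -> [-45, 4, 41, -48, 19] -> [-52, -3, 34, -55, 12] -> [-3, 34, 12] -> 1
  [1, 37, -2, 40, -50, -13, -27, -16, -34] -> [-1, -37, 2, -40, 50, 13, 27, 16, 34] -> [-8, -44, -5, -47, 43, 6, 20, 9, 27] -> [-5, 43, 6, 20, 9, 27] -> 4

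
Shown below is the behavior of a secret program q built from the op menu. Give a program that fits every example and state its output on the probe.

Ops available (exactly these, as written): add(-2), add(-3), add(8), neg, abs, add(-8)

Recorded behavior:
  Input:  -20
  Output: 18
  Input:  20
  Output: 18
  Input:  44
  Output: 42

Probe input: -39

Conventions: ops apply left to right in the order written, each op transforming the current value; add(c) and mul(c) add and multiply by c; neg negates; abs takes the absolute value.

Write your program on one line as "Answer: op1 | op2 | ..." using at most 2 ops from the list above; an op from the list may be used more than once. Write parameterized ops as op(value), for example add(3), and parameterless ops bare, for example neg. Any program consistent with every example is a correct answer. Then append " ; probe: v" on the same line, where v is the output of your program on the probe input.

abs | add(-2) ; probe: 37

Check, running the answer program on each example:
  -20 -> 20 -> 18
  20 -> 20 -> 18
  44 -> 44 -> 42
  probe: -39 -> 39 -> 37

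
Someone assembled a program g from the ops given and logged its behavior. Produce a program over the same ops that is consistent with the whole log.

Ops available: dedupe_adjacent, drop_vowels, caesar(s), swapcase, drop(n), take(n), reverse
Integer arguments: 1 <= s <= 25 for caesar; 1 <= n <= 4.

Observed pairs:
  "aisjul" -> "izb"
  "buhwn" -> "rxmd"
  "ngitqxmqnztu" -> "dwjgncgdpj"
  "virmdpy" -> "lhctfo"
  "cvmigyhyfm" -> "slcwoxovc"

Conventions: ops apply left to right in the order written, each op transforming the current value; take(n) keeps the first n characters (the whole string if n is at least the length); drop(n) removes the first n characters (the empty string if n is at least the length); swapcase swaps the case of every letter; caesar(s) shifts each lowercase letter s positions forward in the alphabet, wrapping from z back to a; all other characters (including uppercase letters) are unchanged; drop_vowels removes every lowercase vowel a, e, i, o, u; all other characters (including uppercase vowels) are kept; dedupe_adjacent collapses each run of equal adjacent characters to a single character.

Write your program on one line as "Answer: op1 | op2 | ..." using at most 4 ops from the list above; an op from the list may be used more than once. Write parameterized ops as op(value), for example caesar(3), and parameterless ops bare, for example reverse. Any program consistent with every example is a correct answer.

drop_vowels | caesar(11) | caesar(5)

Check, running the answer program on each example:
  "aisjul" -> "sjl" -> "duw" -> "izb"
  "buhwn" -> "bhwn" -> "mshy" -> "rxmd"
  "ngitqxmqnztu" -> "ngtqxmqnzt" -> "yrebixbyke" -> "dwjgncgdpj"
  "virmdpy" -> "vrmdpy" -> "gcxoaj" -> "lhctfo"
  "cvmigyhyfm" -> "cvmgyhyfm" -> "ngxrjsjqx" -> "slcwoxovc"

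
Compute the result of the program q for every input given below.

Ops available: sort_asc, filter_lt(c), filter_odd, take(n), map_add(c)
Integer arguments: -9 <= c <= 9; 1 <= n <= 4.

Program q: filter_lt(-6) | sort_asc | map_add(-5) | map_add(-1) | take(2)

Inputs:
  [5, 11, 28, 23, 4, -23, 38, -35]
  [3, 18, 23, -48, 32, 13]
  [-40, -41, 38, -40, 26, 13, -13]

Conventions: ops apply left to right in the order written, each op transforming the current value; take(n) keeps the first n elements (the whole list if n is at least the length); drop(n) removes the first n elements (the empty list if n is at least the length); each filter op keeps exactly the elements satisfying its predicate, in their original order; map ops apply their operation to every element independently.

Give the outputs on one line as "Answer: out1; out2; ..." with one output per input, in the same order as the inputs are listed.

[-41, -29]; [-54]; [-47, -46]

Execution, op by op:
  [5, 11, 28, 23, 4, -23, 38, -35] -> [-23, -35] -> [-35, -23] -> [-40, -28] -> [-41, -29] -> [-41, -29]
  [3, 18, 23, -48, 32, 13] -> [-48] -> [-48] -> [-53] -> [-54] -> [-54]
  [-40, -41, 38, -40, 26, 13, -13] -> [-40, -41, -40, -13] -> [-41, -40, -40, -13] -> [-46, -45, -45, -18] -> [-47, -46, -46, -19] -> [-47, -46]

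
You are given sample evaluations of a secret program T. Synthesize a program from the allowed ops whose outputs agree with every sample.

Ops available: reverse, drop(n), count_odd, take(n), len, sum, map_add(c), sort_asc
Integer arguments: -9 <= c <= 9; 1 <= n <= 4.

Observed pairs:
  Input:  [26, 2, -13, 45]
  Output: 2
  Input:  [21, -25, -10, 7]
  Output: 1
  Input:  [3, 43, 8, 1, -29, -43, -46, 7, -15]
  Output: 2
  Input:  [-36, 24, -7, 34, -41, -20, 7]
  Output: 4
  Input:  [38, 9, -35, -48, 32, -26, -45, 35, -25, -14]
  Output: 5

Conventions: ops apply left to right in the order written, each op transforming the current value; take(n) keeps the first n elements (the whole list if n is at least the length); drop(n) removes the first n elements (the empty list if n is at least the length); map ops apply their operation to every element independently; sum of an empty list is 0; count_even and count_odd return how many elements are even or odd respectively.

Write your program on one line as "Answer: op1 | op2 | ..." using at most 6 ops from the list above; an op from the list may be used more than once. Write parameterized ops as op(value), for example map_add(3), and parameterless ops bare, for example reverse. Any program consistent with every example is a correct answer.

sort_asc | map_add(2) | reverse | map_add(9) | map_add(-4) | count_odd

Check, running the answer program on each example:
  [26, 2, -13, 45] -> [-13, 2, 26, 45] -> [-11, 4, 28, 47] -> [47, 28, 4, -11] -> [56, 37, 13, -2] -> [52, 33, 9, -6] -> 2
  [21, -25, -10, 7] -> [-25, -10, 7, 21] -> [-23, -8, 9, 23] -> [23, 9, -8, -23] -> [32, 18, 1, -14] -> [28, 14, -3, -18] -> 1
  [3, 43, 8, 1, -29, -43, -46, 7, -15] -> [-46, -43, -29, -15, 1, 3, 7, 8, 43] -> [-44, -41, -27, -13, 3, 5, 9, 10, 45] -> [45, 10, 9, 5, 3, -13, -27, -41, -44] -> [54, 19, 18, 14, 12, -4, -18, -32, -35] -> [50, 15, 14, 10, 8, -8, -22, -36, -39] -> 2
  [-36, 24, -7, 34, -41, -20, 7] -> [-41, -36, -20, -7, 7, 24, 34] -> [-39, -34, -18, -5, 9, 26, 36] -> [36, 26, 9, -5, -18, -34, -39] -> [45, 35, 18, 4, -9, -25, -30] -> [41, 31, 14, 0, -13, -29, -34] -> 4
  [38, 9, -35, -48, 32, -26, -45, 35, -25, -14] -> [-48, -45, -35, -26, -25, -14, 9, 32, 35, 38] -> [-46, -43, -33, -24, -23, -12, 11, 34, 37, 40] -> [40, 37, 34, 11, -12, -23, -24, -33, -43, -46] -> [49, 46, 43, 20, -3, -14, -15, -24, -34, -37] -> [45, 42, 39, 16, -7, -18, -19, -28, -38, -41] -> 5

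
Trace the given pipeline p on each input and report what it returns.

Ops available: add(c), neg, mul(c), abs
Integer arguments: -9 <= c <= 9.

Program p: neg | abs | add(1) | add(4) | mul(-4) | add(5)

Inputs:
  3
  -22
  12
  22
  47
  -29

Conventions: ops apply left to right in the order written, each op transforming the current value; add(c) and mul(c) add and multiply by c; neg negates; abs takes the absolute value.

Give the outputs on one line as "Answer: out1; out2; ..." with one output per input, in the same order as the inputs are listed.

Execution, op by op:
  3 -> -3 -> 3 -> 4 -> 8 -> -32 -> -27
  -22 -> 22 -> 22 -> 23 -> 27 -> -108 -> -103
  12 -> -12 -> 12 -> 13 -> 17 -> -68 -> -63
  22 -> -22 -> 22 -> 23 -> 27 -> -108 -> -103
  47 -> -47 -> 47 -> 48 -> 52 -> -208 -> -203
  -29 -> 29 -> 29 -> 30 -> 34 -> -136 -> -131

-27; -103; -63; -103; -203; -131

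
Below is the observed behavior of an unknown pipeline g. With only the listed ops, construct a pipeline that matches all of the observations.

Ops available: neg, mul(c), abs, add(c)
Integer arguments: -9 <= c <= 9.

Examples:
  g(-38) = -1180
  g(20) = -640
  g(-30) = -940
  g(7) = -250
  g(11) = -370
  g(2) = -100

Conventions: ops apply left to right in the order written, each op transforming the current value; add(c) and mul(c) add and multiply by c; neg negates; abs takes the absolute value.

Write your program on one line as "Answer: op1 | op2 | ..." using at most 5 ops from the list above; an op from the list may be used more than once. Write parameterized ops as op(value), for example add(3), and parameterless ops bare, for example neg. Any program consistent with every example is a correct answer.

mul(6) | abs | add(8) | mul(-5)

Check, running the answer program on each example:
  -38 -> -228 -> 228 -> 236 -> -1180
  20 -> 120 -> 120 -> 128 -> -640
  -30 -> -180 -> 180 -> 188 -> -940
  7 -> 42 -> 42 -> 50 -> -250
  11 -> 66 -> 66 -> 74 -> -370
  2 -> 12 -> 12 -> 20 -> -100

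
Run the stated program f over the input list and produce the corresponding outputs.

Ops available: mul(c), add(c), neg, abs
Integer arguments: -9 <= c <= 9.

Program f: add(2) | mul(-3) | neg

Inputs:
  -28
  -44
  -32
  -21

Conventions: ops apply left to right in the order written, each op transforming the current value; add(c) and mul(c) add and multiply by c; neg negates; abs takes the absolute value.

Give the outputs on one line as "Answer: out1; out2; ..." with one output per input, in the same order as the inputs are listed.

Execution, op by op:
  -28 -> -26 -> 78 -> -78
  -44 -> -42 -> 126 -> -126
  -32 -> -30 -> 90 -> -90
  -21 -> -19 -> 57 -> -57

-78; -126; -90; -57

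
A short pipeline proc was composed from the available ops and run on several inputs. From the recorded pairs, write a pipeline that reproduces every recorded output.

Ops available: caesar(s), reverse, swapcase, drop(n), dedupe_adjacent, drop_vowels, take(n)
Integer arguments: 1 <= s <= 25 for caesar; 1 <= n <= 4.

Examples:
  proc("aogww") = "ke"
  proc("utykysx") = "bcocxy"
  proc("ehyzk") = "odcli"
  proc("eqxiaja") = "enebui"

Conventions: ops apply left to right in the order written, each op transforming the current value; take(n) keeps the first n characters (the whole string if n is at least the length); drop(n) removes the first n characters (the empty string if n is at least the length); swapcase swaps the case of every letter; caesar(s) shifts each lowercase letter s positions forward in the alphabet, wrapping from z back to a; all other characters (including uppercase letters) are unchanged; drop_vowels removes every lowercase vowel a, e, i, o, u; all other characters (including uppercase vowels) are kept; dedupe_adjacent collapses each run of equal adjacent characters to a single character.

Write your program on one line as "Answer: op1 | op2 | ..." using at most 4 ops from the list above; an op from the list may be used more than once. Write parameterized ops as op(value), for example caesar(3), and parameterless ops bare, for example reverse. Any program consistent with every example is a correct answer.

reverse | caesar(12) | drop_vowels | caesar(18)

Check, running the answer program on each example:
  "aogww" -> "wwgoa" -> "iisam" -> "sm" -> "ke"
  "utykysx" -> "xsykytu" -> "jekwkfg" -> "jkwkfg" -> "bcocxy"
  "ehyzk" -> "kzyhe" -> "wlktq" -> "wlktq" -> "odcli"
  "eqxiaja" -> "ajaixqe" -> "mvmujcq" -> "mvmjcq" -> "enebui"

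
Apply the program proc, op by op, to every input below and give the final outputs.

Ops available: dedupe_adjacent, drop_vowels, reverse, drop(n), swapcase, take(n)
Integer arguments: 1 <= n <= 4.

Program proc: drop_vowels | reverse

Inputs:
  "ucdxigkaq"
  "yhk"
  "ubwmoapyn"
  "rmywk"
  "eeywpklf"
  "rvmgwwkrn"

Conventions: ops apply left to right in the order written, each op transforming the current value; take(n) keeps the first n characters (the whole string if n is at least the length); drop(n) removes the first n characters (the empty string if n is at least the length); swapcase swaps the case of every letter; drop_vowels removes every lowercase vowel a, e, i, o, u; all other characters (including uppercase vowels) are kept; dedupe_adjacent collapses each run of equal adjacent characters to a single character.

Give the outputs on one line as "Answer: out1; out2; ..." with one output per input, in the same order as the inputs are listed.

Execution, op by op:
  "ucdxigkaq" -> "cdxgkq" -> "qkgxdc"
  "yhk" -> "yhk" -> "khy"
  "ubwmoapyn" -> "bwmpyn" -> "nypmwb"
  "rmywk" -> "rmywk" -> "kwymr"
  "eeywpklf" -> "ywpklf" -> "flkpwy"
  "rvmgwwkrn" -> "rvmgwwkrn" -> "nrkwwgmvr"

"qkgxdc"; "khy"; "nypmwb"; "kwymr"; "flkpwy"; "nrkwwgmvr"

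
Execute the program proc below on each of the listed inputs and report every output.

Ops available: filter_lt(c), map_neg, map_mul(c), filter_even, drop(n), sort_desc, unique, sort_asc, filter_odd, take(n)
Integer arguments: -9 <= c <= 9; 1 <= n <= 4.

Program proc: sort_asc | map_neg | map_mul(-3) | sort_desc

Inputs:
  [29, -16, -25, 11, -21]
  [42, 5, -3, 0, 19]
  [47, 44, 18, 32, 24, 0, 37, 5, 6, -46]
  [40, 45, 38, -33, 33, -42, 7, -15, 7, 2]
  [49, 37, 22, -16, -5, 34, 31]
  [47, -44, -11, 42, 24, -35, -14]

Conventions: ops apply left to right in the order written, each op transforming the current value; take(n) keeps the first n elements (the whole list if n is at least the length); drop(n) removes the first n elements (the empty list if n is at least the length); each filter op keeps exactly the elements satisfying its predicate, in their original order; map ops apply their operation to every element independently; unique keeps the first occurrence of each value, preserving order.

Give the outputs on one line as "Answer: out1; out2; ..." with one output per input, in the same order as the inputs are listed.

[87, 33, -48, -63, -75]; [126, 57, 15, 0, -9]; [141, 132, 111, 96, 72, 54, 18, 15, 0, -138]; [135, 120, 114, 99, 21, 21, 6, -45, -99, -126]; [147, 111, 102, 93, 66, -15, -48]; [141, 126, 72, -33, -42, -105, -132]

Execution, op by op:
  [29, -16, -25, 11, -21] -> [-25, -21, -16, 11, 29] -> [25, 21, 16, -11, -29] -> [-75, -63, -48, 33, 87] -> [87, 33, -48, -63, -75]
  [42, 5, -3, 0, 19] -> [-3, 0, 5, 19, 42] -> [3, 0, -5, -19, -42] -> [-9, 0, 15, 57, 126] -> [126, 57, 15, 0, -9]
  [47, 44, 18, 32, 24, 0, 37, 5, 6, -46] -> [-46, 0, 5, 6, 18, 24, 32, 37, 44, 47] -> [46, 0, -5, -6, -18, -24, -32, -37, -44, -47] -> [-138, 0, 15, 18, 54, 72, 96, 111, 132, 141] -> [141, 132, 111, 96, 72, 54, 18, 15, 0, -138]
  [40, 45, 38, -33, 33, -42, 7, -15, 7, 2] -> [-42, -33, -15, 2, 7, 7, 33, 38, 40, 45] -> [42, 33, 15, -2, -7, -7, -33, -38, -40, -45] -> [-126, -99, -45, 6, 21, 21, 99, 114, 120, 135] -> [135, 120, 114, 99, 21, 21, 6, -45, -99, -126]
  [49, 37, 22, -16, -5, 34, 31] -> [-16, -5, 22, 31, 34, 37, 49] -> [16, 5, -22, -31, -34, -37, -49] -> [-48, -15, 66, 93, 102, 111, 147] -> [147, 111, 102, 93, 66, -15, -48]
  [47, -44, -11, 42, 24, -35, -14] -> [-44, -35, -14, -11, 24, 42, 47] -> [44, 35, 14, 11, -24, -42, -47] -> [-132, -105, -42, -33, 72, 126, 141] -> [141, 126, 72, -33, -42, -105, -132]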